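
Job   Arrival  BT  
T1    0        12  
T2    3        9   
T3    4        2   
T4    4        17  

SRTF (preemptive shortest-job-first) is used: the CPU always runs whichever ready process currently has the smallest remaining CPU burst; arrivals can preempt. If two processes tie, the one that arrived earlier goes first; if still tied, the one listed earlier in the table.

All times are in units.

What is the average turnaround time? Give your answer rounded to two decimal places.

Timeline: | T1 0-4 | T3 4-6 | T1 6-14 | T2 14-23 | T4 23-40 |
Completion: T1=14  T2=23  T3=6  T4=40
Turnaround (C−A): T1=14  T2=20  T3=2  T4=36
Turnaround times: T1=14, T2=20, T3=2, T4=36
Average turnaround = (14+20+2+36) / 4 = 72/4 = 18.00

18.00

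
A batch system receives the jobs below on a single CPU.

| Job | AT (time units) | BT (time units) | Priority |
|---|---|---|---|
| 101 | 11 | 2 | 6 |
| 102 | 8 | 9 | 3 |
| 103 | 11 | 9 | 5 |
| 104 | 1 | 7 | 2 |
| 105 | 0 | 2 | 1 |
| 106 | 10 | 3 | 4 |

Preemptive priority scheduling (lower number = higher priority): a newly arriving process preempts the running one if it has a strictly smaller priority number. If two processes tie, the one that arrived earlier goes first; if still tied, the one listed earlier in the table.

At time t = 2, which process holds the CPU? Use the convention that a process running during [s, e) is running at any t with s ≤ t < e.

Timeline: | 105 0-2 | 104 2-9 | 102 9-18 | 106 18-21 | 103 21-30 | 101 30-32 |
Completion: 101=32  102=18  103=30  104=9  105=2  106=21
Turnaround (C−A): 101=21  102=10  103=19  104=8  105=2  106=11

104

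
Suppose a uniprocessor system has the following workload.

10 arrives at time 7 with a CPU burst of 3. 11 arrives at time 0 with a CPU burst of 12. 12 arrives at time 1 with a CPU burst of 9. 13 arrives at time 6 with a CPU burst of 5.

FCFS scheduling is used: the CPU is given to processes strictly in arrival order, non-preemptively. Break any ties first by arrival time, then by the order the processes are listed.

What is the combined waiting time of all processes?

Schedule: | 11 0-12 | 12 12-21 | 13 21-26 | 10 26-29 |
Completion: 10=29  11=12  12=21  13=26
Waiting = turnaround − burst: 10=19, 11=0, 12=11, 13=15
Total waiting = 19 + 0 + 11 + 15 = 45

45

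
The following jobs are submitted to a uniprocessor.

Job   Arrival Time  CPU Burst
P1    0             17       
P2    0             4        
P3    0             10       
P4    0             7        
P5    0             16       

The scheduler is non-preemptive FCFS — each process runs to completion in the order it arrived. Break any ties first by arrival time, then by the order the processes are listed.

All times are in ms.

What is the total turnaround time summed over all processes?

Schedule: | P1 0-17 | P2 17-21 | P3 21-31 | P4 31-38 | P5 38-54 |
Completion: P1=17  P2=21  P3=31  P4=38  P5=54
Turnaround (C−A): P1=17  P2=21  P3=31  P4=38  P5=54
Turnaround = completion − arrival: P1=17, P2=21, P3=31, P4=38, P5=54
Total turnaround = 17 + 21 + 31 + 38 + 54 = 161

161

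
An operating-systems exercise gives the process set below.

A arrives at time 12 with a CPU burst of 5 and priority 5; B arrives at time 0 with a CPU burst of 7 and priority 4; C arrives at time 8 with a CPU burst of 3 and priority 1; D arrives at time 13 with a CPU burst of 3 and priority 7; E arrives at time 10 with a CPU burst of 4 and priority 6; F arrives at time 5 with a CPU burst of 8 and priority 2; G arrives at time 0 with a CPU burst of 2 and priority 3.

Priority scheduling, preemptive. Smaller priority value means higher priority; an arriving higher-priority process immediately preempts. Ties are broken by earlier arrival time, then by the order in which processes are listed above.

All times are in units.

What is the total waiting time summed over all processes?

Schedule: | G 0-2 | B 2-5 | F 5-8 | C 8-11 | F 11-16 | B 16-20 | A 20-25 | E 25-29 | D 29-32 |
Completion: A=25  B=20  C=11  D=32  E=29  F=16  G=2
Waiting = turnaround − burst: A=8, B=13, C=0, D=16, E=15, F=3, G=0
Total waiting = 8 + 13 + 0 + 16 + 15 + 3 + 0 = 55

55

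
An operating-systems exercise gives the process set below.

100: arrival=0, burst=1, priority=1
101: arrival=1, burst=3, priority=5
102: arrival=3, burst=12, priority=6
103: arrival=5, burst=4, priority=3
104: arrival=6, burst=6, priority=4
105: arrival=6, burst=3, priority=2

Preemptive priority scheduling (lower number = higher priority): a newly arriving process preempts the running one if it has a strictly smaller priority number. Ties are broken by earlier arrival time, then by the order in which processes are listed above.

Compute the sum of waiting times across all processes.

23

Schedule: | 100 0-1 | 101 1-4 | 102 4-5 | 103 5-6 | 105 6-9 | 103 9-12 | 104 12-18 | 102 18-29 |
Completion: 100=1  101=4  102=29  103=12  104=18  105=9
Waiting = turnaround − burst: 100=0, 101=0, 102=14, 103=3, 104=6, 105=0
Total waiting = 0 + 0 + 14 + 3 + 6 + 0 = 23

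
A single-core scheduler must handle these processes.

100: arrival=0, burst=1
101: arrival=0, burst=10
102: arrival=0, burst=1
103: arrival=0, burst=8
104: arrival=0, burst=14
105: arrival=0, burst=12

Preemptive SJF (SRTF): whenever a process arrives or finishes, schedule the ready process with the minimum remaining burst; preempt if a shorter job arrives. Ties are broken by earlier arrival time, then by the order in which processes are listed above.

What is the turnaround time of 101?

20

Schedule: | 100 0-1 | 102 1-2 | 103 2-10 | 101 10-20 | 105 20-32 | 104 32-46 |
Completion: 100=1  101=20  102=2  103=10  104=46  105=32
Turnaround (C−A): 100=1  101=20  102=2  103=10  104=46  105=32
Turnaround(101) = completion − arrival = 20 − 0 = 20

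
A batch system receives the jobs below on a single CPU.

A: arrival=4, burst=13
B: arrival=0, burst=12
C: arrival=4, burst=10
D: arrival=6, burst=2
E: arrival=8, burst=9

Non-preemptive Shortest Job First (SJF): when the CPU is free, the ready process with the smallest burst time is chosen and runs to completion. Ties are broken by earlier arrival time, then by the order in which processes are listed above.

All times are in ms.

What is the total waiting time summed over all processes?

Timeline: | B 0-12 | D 12-14 | E 14-23 | C 23-33 | A 33-46 |
Completion: A=46  B=12  C=33  D=14  E=23
Turnaround (C−A): A=42  B=12  C=29  D=8  E=15
Waiting = turnaround − burst: A=29, B=0, C=19, D=6, E=6
Total waiting = 29 + 0 + 19 + 6 + 6 = 60

60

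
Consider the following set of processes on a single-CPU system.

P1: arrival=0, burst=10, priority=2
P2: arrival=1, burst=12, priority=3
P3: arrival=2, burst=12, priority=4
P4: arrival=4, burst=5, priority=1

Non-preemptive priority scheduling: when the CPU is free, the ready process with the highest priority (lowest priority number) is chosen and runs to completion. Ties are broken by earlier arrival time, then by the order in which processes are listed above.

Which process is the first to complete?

P1

Timeline: | P1 0-10 | P4 10-15 | P2 15-27 | P3 27-39 |
Completion: P1=10  P2=27  P3=39  P4=15
Finish order: P1 → P4 → P2 → P3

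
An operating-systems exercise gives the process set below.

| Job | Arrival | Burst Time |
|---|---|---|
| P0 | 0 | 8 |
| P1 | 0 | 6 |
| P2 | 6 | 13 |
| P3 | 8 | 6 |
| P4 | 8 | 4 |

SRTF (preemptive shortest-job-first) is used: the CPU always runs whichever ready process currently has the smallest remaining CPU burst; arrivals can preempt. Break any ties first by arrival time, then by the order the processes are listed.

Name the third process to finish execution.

P0

Gantt: | P1 0-6 | P0 6-8 | P4 8-12 | P0 12-18 | P3 18-24 | P2 24-37 |
Completion: P0=18  P1=6  P2=37  P3=24  P4=12
Turnaround (C−A): P0=18  P1=6  P2=31  P3=16  P4=4
Finish order: P1 → P4 → P0 → P3 → P2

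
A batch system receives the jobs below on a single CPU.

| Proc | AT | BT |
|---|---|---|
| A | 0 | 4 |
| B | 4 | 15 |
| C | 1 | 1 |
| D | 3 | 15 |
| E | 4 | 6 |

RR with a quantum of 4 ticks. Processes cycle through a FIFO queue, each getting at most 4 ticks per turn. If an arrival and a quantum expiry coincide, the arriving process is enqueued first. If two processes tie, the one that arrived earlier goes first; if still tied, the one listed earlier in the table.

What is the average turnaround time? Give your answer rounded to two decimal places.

20.60

Schedule: | A 0-4 | C 4-5 | D 5-9 | B 9-13 | E 13-17 | D 17-21 | B 21-25 | E 25-27 | D 27-31 | B 31-35 | D 35-38 | B 38-41 |
Completion: A=4  B=41  C=5  D=38  E=27
Turnaround times: A=4, B=37, C=4, D=35, E=23
Average turnaround = (4+37+4+35+23) / 5 = 103/5 = 20.60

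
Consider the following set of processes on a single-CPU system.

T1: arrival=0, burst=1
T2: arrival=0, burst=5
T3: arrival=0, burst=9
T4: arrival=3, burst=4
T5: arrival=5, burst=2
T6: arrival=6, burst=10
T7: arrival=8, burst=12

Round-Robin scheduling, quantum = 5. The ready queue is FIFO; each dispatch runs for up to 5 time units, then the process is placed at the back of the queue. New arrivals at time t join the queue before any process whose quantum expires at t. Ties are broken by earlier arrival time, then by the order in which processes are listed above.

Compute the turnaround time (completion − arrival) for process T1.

Timeline: | T1 0-1 | T2 1-6 | T3 6-11 | T4 11-15 | T5 15-17 | T6 17-22 | T7 22-27 | T3 27-31 | T6 31-36 | T7 36-43 |
Completion: T1=1  T2=6  T3=31  T4=15  T5=17  T6=36  T7=43
Turnaround (C−A): T1=1  T2=6  T3=31  T4=12  T5=12  T6=30  T7=35
Turnaround(T1) = completion − arrival = 1 − 0 = 1

1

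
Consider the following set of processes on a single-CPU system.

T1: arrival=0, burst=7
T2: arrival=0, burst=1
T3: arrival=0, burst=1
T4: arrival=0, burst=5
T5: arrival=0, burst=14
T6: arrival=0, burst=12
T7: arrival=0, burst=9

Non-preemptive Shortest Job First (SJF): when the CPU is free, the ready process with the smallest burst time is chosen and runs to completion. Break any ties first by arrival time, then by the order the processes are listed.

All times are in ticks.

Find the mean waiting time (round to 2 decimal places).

Timeline: | T2 0-1 | T3 1-2 | T4 2-7 | T1 7-14 | T7 14-23 | T6 23-35 | T5 35-49 |
Completion: T1=14  T2=1  T3=2  T4=7  T5=49  T6=35  T7=23
Waiting times: T1=7, T2=0, T3=1, T4=2, T5=35, T6=23, T7=14
Average waiting = (7+0+1+2+35+23+14) / 7 = 82/7 = 11.71

11.71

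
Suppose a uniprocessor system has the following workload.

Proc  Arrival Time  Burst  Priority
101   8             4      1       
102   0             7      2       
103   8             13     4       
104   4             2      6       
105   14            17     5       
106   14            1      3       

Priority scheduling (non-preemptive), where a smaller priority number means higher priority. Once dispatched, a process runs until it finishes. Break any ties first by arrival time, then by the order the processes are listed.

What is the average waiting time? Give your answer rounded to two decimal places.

Schedule: | 102 0-7 | 104 7-9 | 101 9-13 | 103 13-26 | 106 26-27 | 105 27-44 |
Completion: 101=13  102=7  103=26  104=9  105=44  106=27
Waiting times: 101=1, 102=0, 103=5, 104=3, 105=13, 106=12
Average waiting = (1+0+5+3+13+12) / 6 = 34/6 = 5.67

5.67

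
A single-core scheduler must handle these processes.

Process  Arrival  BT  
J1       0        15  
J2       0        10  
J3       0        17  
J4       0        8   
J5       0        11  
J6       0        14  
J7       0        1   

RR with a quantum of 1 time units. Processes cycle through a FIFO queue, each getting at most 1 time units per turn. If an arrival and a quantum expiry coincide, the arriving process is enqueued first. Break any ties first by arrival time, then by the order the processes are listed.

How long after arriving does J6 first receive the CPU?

Schedule: | J1 0-1 | J2 1-2 | J3 2-3 | J4 3-4 | J5 4-5 | J6 5-6 | J7 6-7 | J1 7-8 | J2 8-9 | J3 9-10 | J4 10-11 | J5 11-12 | J6 12-13 | J1 13-14 | J2 14-15 | J3 15-16 | J4 16-17 | J5 17-18 | J6 18-19 | J1 19-20 | J2 20-21 | J3 21-22 | J4 22-23 | J5 23-24 | J6 24-25 | J1 25-26 | J2 26-27 | J3 27-28 | J4 28-29 | J5 29-30 | J6 30-31 | J1 31-32 | J2 32-33 | J3 33-34 | J4 34-35 | J5 35-36 | J6 36-37 | J1 37-38 | J2 38-39 | J3 39-40 | J4 40-41 | J5 41-42 | J6 42-43 | J1 43-44 | J2 44-45 | J3 45-46 | J4 46-47 | J5 47-48 | J6 48-49 | J1 49-50 | J2 50-51 | J3 51-52 | J5 52-53 | J6 53-54 | J1 54-55 | J2 55-56 | J3 56-57 | J5 57-58 | J6 58-59 | J1 59-60 | J3 60-61 | J5 61-62 | J6 62-63 | J1 63-64 | J3 64-65 | J6 65-66 | J1 66-67 | J3 67-68 | J6 68-69 | J1 69-70 | J3 70-71 | J6 71-72 | J1 72-73 | J3 73-76 |
Completion: J1=73  J2=56  J3=76  J4=47  J5=62  J6=72  J7=7
Turnaround (C−A): J1=73  J2=56  J3=76  J4=47  J5=62  J6=72  J7=7
Response(J6) = first start − arrival = 5 − 0 = 5

5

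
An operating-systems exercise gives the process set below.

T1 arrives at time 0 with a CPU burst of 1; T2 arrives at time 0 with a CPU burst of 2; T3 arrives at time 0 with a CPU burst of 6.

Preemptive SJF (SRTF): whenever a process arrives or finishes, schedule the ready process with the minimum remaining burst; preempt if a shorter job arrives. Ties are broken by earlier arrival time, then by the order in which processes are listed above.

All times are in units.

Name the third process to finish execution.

Schedule: | T1 0-1 | T2 1-3 | T3 3-9 |
Completion: T1=1  T2=3  T3=9
Finish order: T1 → T2 → T3

T3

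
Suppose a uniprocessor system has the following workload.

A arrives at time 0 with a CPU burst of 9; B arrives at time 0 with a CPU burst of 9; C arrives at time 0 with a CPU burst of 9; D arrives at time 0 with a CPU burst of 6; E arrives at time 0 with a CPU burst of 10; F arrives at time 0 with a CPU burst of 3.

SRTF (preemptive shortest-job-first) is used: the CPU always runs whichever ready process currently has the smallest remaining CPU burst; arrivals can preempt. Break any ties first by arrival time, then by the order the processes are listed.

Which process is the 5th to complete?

C

Gantt: | F 0-3 | D 3-9 | A 9-18 | B 18-27 | C 27-36 | E 36-46 |
Completion: A=18  B=27  C=36  D=9  E=46  F=3
Finish order: F → D → A → B → C → E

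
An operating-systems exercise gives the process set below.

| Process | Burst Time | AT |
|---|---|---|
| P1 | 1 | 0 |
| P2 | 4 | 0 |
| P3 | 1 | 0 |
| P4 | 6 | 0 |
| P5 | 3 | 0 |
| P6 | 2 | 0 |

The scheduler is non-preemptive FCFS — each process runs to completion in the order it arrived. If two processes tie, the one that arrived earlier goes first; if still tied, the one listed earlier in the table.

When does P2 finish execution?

5

Gantt: | P1 0-1 | P2 1-5 | P3 5-6 | P4 6-12 | P5 12-15 | P6 15-17 |
Completion: P1=1  P2=5  P3=6  P4=12  P5=15  P6=17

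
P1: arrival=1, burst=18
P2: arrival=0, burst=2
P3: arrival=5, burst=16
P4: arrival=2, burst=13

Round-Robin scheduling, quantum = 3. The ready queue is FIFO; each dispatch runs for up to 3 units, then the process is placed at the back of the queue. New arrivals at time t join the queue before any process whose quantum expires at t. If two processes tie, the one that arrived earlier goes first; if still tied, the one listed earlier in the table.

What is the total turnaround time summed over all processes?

Schedule: | P2 0-2 | P1 2-5 | P4 5-8 | P3 8-11 | P1 11-14 | P4 14-17 | P3 17-20 | P1 20-23 | P4 23-26 | P3 26-29 | P1 29-32 | P4 32-35 | P3 35-38 | P1 38-41 | P4 41-42 | P3 42-45 | P1 45-48 | P3 48-49 |
Completion: P1=48  P2=2  P3=49  P4=42
Turnaround = completion − arrival: P1=47, P2=2, P3=44, P4=40
Total turnaround = 47 + 2 + 44 + 40 = 133

133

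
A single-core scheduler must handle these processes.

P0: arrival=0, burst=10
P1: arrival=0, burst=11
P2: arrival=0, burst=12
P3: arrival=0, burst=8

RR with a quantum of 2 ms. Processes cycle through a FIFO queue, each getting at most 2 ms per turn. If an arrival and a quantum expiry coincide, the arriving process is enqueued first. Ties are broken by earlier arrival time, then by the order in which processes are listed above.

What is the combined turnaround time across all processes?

146

Timeline: | P0 0-2 | P1 2-4 | P2 4-6 | P3 6-8 | P0 8-10 | P1 10-12 | P2 12-14 | P3 14-16 | P0 16-18 | P1 18-20 | P2 20-22 | P3 22-24 | P0 24-26 | P1 26-28 | P2 28-30 | P3 30-32 | P0 32-34 | P1 34-36 | P2 36-38 | P1 38-39 | P2 39-41 |
Completion: P0=34  P1=39  P2=41  P3=32
Turnaround (C−A): P0=34  P1=39  P2=41  P3=32
Turnaround = completion − arrival: P0=34, P1=39, P2=41, P3=32
Total turnaround = 34 + 39 + 41 + 32 = 146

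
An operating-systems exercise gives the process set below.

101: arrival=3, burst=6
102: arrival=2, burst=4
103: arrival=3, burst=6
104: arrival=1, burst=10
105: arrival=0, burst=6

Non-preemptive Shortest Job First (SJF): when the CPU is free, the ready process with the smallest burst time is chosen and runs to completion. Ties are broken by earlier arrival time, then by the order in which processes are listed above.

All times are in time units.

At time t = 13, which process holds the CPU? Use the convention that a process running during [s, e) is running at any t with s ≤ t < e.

101

Gantt: | 105 0-6 | 102 6-10 | 101 10-16 | 103 16-22 | 104 22-32 |
Completion: 101=16  102=10  103=22  104=32  105=6
Turnaround (C−A): 101=13  102=8  103=19  104=31  105=6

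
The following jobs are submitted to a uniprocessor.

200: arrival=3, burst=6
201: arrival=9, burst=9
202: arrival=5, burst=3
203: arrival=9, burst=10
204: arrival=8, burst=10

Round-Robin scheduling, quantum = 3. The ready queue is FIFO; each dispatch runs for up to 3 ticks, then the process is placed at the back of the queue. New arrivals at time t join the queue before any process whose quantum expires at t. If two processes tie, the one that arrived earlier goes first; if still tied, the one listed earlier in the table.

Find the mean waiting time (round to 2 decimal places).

13.20

Gantt: | idle 0-3 | 200 3-6 | 202 6-9 | 200 9-12 | 204 12-15 | 201 15-18 | 203 18-21 | 204 21-24 | 201 24-27 | 203 27-30 | 204 30-33 | 201 33-36 | 203 36-39 | 204 39-40 | 203 40-41 |
Completion: 200=12  201=36  202=9  203=41  204=40
Turnaround (C−A): 200=9  201=27  202=4  203=32  204=32
Waiting times: 200=3, 201=18, 202=1, 203=22, 204=22
Average waiting = (3+18+1+22+22) / 5 = 66/5 = 13.20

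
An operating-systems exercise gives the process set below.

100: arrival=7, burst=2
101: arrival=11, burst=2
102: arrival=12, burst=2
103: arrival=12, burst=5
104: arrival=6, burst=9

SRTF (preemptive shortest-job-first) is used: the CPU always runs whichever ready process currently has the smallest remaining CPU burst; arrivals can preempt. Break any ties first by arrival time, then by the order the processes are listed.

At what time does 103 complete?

20

Gantt: | idle 0-6 | 104 6-7 | 100 7-9 | 104 9-11 | 101 11-13 | 102 13-15 | 103 15-20 | 104 20-26 |
Completion: 100=9  101=13  102=15  103=20  104=26
Turnaround (C−A): 100=2  101=2  102=3  103=8  104=20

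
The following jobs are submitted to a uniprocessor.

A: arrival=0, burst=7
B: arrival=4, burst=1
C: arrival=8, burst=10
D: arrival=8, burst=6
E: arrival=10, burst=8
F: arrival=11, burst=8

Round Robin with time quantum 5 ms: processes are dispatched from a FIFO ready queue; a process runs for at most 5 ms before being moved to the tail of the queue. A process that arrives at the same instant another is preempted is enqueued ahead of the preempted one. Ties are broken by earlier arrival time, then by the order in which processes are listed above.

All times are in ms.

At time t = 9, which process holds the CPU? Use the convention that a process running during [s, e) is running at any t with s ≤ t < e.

C

Schedule: | A 0-5 | B 5-6 | A 6-8 | C 8-13 | D 13-18 | E 18-23 | F 23-28 | C 28-33 | D 33-34 | E 34-37 | F 37-40 |
Completion: A=8  B=6  C=33  D=34  E=37  F=40
Turnaround (C−A): A=8  B=2  C=25  D=26  E=27  F=29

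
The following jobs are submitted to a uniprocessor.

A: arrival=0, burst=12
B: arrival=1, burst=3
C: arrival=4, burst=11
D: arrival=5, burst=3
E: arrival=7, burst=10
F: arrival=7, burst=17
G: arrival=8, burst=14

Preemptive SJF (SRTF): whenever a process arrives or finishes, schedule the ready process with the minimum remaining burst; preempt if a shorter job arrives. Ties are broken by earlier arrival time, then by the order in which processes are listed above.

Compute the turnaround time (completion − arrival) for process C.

Gantt: | A 0-1 | B 1-4 | A 4-5 | D 5-8 | A 8-18 | E 18-28 | C 28-39 | G 39-53 | F 53-70 |
Completion: A=18  B=4  C=39  D=8  E=28  F=70  G=53
Turnaround(C) = completion − arrival = 39 − 4 = 35

35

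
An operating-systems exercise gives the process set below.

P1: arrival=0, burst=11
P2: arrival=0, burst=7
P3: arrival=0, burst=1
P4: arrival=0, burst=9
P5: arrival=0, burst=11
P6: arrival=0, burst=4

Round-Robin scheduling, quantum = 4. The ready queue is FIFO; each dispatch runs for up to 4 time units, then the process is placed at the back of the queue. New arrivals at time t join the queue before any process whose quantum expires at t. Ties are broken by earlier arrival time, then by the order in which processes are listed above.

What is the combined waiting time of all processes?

137

Schedule: | P1 0-4 | P2 4-8 | P3 8-9 | P4 9-13 | P5 13-17 | P6 17-21 | P1 21-25 | P2 25-28 | P4 28-32 | P5 32-36 | P1 36-39 | P4 39-40 | P5 40-43 |
Completion: P1=39  P2=28  P3=9  P4=40  P5=43  P6=21
Turnaround (C−A): P1=39  P2=28  P3=9  P4=40  P5=43  P6=21
Waiting = turnaround − burst: P1=28, P2=21, P3=8, P4=31, P5=32, P6=17
Total waiting = 28 + 21 + 8 + 31 + 32 + 17 = 137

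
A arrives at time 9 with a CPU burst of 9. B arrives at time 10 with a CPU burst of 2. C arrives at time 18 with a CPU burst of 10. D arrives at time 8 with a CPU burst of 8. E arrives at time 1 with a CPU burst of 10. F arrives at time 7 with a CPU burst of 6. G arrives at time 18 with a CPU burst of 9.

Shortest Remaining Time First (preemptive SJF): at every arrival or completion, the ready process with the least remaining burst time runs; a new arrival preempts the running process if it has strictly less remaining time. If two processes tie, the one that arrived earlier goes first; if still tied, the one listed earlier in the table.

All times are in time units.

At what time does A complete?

Gantt: | idle 0-1 | E 1-11 | B 11-13 | F 13-19 | D 19-27 | A 27-36 | G 36-45 | C 45-55 |
Completion: A=36  B=13  C=55  D=27  E=11  F=19  G=45
Turnaround (C−A): A=27  B=3  C=37  D=19  E=10  F=12  G=27

36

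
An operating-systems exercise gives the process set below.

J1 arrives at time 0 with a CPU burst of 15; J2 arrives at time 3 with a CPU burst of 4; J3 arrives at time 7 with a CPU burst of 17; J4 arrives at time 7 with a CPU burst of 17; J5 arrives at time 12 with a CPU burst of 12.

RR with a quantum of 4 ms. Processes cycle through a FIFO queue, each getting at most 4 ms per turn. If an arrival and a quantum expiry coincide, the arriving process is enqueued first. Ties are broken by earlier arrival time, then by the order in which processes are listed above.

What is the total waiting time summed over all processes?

Schedule: | J1 0-4 | J2 4-8 | J1 8-12 | J3 12-16 | J4 16-20 | J5 20-24 | J1 24-28 | J3 28-32 | J4 32-36 | J5 36-40 | J1 40-43 | J3 43-47 | J4 47-51 | J5 51-55 | J3 55-59 | J4 59-63 | J3 63-64 | J4 64-65 |
Completion: J1=43  J2=8  J3=64  J4=65  J5=55
Waiting = turnaround − burst: J1=28, J2=1, J3=40, J4=41, J5=31
Total waiting = 28 + 1 + 40 + 41 + 31 = 141

141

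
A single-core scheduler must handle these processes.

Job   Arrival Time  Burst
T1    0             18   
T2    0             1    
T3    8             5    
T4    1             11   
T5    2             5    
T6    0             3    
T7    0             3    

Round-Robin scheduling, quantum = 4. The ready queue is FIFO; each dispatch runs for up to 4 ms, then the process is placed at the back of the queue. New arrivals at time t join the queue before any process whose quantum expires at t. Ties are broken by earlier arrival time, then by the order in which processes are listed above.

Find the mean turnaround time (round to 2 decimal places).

Timeline: | T1 0-4 | T2 4-5 | T6 5-8 | T7 8-11 | T4 11-15 | T5 15-19 | T1 19-23 | T3 23-27 | T4 27-31 | T5 31-32 | T1 32-36 | T3 36-37 | T4 37-40 | T1 40-46 |
Completion: T1=46  T2=5  T3=37  T4=40  T5=32  T6=8  T7=11
Turnaround (C−A): T1=46  T2=5  T3=29  T4=39  T5=30  T6=8  T7=11
Turnaround times: T1=46, T2=5, T3=29, T4=39, T5=30, T6=8, T7=11
Average turnaround = (46+5+29+39+30+8+11) / 7 = 168/7 = 24.00

24.00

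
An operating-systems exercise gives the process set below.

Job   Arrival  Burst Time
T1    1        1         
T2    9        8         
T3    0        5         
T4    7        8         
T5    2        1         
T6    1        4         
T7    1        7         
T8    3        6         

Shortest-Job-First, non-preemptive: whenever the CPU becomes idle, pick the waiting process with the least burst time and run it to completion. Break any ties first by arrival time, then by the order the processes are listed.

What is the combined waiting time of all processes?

Schedule: | T3 0-5 | T1 5-6 | T5 6-7 | T6 7-11 | T8 11-17 | T7 17-24 | T4 24-32 | T2 32-40 |
Completion: T1=6  T2=40  T3=5  T4=32  T5=7  T6=11  T7=24  T8=17
Turnaround (C−A): T1=5  T2=31  T3=5  T4=25  T5=5  T6=10  T7=23  T8=14
Waiting = turnaround − burst: T1=4, T2=23, T3=0, T4=17, T5=4, T6=6, T7=16, T8=8
Total waiting = 4 + 23 + 0 + 17 + 4 + 6 + 16 + 8 = 78

78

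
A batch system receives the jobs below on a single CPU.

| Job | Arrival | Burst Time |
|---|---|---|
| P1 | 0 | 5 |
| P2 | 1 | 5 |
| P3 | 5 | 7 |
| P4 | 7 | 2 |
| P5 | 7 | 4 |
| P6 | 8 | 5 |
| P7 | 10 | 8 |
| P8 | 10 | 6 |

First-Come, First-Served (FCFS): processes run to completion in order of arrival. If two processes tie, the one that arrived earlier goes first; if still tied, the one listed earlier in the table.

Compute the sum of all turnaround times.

132

Timeline: | P1 0-5 | P2 5-10 | P3 10-17 | P4 17-19 | P5 19-23 | P6 23-28 | P7 28-36 | P8 36-42 |
Completion: P1=5  P2=10  P3=17  P4=19  P5=23  P6=28  P7=36  P8=42
Turnaround = completion − arrival: P1=5, P2=9, P3=12, P4=12, P5=16, P6=20, P7=26, P8=32
Total turnaround = 5 + 9 + 12 + 12 + 16 + 20 + 26 + 32 = 132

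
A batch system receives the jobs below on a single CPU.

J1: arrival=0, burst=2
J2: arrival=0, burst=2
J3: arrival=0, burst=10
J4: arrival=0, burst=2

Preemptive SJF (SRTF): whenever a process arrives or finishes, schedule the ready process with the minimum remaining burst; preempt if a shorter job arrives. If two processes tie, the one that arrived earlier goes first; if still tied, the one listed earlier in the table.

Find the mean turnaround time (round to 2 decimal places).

Timeline: | J1 0-2 | J2 2-4 | J4 4-6 | J3 6-16 |
Completion: J1=2  J2=4  J3=16  J4=6
Turnaround times: J1=2, J2=4, J3=16, J4=6
Average turnaround = (2+4+16+6) / 4 = 28/4 = 7.00

7.00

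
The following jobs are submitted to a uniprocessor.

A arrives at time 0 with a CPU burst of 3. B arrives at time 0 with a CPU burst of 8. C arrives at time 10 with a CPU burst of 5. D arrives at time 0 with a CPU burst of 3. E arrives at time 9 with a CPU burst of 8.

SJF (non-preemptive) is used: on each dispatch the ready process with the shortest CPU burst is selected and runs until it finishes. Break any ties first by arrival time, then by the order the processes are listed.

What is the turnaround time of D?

Schedule: | A 0-3 | D 3-6 | B 6-14 | C 14-19 | E 19-27 |
Completion: A=3  B=14  C=19  D=6  E=27
Turnaround (C−A): A=3  B=14  C=9  D=6  E=18
Turnaround(D) = completion − arrival = 6 − 0 = 6

6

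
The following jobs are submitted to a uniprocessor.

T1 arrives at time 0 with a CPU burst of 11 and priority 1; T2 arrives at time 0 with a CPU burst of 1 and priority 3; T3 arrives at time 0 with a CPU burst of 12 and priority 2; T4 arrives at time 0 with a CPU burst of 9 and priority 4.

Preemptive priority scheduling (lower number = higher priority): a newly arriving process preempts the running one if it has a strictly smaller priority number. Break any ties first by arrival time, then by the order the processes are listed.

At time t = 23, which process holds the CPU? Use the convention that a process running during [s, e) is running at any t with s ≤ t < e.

T2

Timeline: | T1 0-11 | T3 11-23 | T2 23-24 | T4 24-33 |
Completion: T1=11  T2=24  T3=23  T4=33
Turnaround (C−A): T1=11  T2=24  T3=23  T4=33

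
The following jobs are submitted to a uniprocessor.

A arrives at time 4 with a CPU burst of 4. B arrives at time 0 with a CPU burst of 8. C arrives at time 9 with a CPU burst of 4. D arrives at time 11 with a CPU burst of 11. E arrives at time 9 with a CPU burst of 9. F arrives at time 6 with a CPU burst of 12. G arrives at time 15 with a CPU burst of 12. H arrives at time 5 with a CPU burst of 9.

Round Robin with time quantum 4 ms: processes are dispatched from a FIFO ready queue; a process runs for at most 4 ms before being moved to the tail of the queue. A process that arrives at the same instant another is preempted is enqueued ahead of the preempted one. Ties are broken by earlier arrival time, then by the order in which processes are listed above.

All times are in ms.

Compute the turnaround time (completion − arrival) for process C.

15

Schedule: | B 0-4 | A 4-8 | B 8-12 | H 12-16 | F 16-20 | C 20-24 | E 24-28 | D 28-32 | G 32-36 | H 36-40 | F 40-44 | E 44-48 | D 48-52 | G 52-56 | H 56-57 | F 57-61 | E 61-62 | D 62-65 | G 65-69 |
Completion: A=8  B=12  C=24  D=65  E=62  F=61  G=69  H=57
Turnaround (C−A): A=4  B=12  C=15  D=54  E=53  F=55  G=54  H=52
Turnaround(C) = completion − arrival = 24 − 9 = 15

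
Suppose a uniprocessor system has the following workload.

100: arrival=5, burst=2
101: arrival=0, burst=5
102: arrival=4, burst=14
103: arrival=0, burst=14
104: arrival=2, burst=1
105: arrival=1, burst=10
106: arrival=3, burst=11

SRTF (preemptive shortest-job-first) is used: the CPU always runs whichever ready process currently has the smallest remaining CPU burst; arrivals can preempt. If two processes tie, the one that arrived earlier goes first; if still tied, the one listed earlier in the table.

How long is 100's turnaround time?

3

Timeline: | 101 0-2 | 104 2-3 | 101 3-6 | 100 6-8 | 105 8-18 | 106 18-29 | 103 29-43 | 102 43-57 |
Completion: 100=8  101=6  102=57  103=43  104=3  105=18  106=29
Turnaround (C−A): 100=3  101=6  102=53  103=43  104=1  105=17  106=26
Turnaround(100) = completion − arrival = 8 − 5 = 3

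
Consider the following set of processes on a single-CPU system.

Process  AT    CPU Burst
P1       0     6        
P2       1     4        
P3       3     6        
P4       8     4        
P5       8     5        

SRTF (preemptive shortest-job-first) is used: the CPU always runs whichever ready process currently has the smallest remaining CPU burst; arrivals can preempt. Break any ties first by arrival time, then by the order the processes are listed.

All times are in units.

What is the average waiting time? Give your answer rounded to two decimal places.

Gantt: | P1 0-1 | P2 1-5 | P1 5-10 | P4 10-14 | P5 14-19 | P3 19-25 |
Completion: P1=10  P2=5  P3=25  P4=14  P5=19
Turnaround (C−A): P1=10  P2=4  P3=22  P4=6  P5=11
Waiting times: P1=4, P2=0, P3=16, P4=2, P5=6
Average waiting = (4+0+16+2+6) / 5 = 28/5 = 5.60

5.60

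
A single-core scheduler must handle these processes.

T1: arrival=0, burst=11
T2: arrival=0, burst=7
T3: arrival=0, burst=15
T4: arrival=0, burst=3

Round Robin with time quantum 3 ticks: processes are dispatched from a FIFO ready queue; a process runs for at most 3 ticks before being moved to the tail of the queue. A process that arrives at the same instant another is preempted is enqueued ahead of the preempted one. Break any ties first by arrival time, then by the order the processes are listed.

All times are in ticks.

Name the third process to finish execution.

Schedule: | T1 0-3 | T2 3-6 | T3 6-9 | T4 9-12 | T1 12-15 | T2 15-18 | T3 18-21 | T1 21-24 | T2 24-25 | T3 25-28 | T1 28-30 | T3 30-36 |
Completion: T1=30  T2=25  T3=36  T4=12
Finish order: T4 → T2 → T1 → T3

T1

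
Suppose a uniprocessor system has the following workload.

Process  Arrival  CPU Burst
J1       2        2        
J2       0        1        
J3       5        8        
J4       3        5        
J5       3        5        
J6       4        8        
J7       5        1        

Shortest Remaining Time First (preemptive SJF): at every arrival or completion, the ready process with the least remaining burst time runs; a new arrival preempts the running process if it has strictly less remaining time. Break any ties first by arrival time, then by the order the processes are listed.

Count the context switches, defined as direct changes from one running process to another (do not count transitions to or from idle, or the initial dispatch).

Schedule: | J2 0-1 | idle 1-2 | J1 2-4 | J4 4-5 | J7 5-6 | J4 6-10 | J5 10-15 | J6 15-23 | J3 23-31 |
Completion: J1=4  J2=1  J3=31  J4=10  J5=15  J6=23  J7=6
Turnaround (C−A): J1=2  J2=1  J3=26  J4=7  J5=12  J6=19  J7=1

6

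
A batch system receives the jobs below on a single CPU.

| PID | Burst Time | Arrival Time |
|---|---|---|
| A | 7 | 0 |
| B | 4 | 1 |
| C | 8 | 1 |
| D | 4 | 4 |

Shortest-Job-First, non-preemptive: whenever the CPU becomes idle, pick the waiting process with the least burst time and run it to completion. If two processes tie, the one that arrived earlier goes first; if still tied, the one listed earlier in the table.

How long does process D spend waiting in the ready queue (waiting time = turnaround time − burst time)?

Schedule: | A 0-7 | B 7-11 | D 11-15 | C 15-23 |
Completion: A=7  B=11  C=23  D=15
Waiting(D) = turnaround − burst = 11 − 4 = 7

7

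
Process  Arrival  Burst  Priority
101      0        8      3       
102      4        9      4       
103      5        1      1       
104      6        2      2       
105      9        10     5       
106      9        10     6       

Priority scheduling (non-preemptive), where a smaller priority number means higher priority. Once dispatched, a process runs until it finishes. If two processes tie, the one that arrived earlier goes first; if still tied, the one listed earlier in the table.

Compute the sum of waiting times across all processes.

45

Gantt: | 101 0-8 | 103 8-9 | 104 9-11 | 102 11-20 | 105 20-30 | 106 30-40 |
Completion: 101=8  102=20  103=9  104=11  105=30  106=40
Waiting = turnaround − burst: 101=0, 102=7, 103=3, 104=3, 105=11, 106=21
Total waiting = 0 + 7 + 3 + 3 + 11 + 21 = 45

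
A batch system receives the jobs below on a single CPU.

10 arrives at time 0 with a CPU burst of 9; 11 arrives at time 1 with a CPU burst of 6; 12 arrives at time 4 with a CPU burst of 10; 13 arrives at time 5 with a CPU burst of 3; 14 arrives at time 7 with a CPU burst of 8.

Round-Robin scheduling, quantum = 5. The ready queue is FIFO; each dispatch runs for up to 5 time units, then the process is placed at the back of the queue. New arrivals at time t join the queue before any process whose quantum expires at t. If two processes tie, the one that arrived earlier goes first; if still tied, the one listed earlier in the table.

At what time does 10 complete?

22

Timeline: | 10 0-5 | 11 5-10 | 12 10-15 | 13 15-18 | 10 18-22 | 14 22-27 | 11 27-28 | 12 28-33 | 14 33-36 |
Completion: 10=22  11=28  12=33  13=18  14=36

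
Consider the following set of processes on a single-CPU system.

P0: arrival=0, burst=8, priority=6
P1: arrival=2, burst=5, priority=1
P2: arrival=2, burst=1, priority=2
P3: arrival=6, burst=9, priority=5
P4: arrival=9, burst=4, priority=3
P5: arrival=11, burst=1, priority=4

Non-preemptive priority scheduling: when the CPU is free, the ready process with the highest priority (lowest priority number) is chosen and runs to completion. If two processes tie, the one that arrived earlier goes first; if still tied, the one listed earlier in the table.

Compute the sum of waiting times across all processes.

42

Schedule: | P0 0-8 | P1 8-13 | P2 13-14 | P4 14-18 | P5 18-19 | P3 19-28 |
Completion: P0=8  P1=13  P2=14  P3=28  P4=18  P5=19
Waiting = turnaround − burst: P0=0, P1=6, P2=11, P3=13, P4=5, P5=7
Total waiting = 0 + 6 + 11 + 13 + 5 + 7 = 42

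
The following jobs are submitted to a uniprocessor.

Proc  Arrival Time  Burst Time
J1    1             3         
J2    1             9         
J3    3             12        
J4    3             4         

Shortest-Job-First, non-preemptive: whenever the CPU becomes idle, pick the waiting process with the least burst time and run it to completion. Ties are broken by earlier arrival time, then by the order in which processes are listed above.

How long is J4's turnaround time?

5

Schedule: | idle 0-1 | J1 1-4 | J4 4-8 | J2 8-17 | J3 17-29 |
Completion: J1=4  J2=17  J3=29  J4=8
Turnaround (C−A): J1=3  J2=16  J3=26  J4=5
Turnaround(J4) = completion − arrival = 8 − 3 = 5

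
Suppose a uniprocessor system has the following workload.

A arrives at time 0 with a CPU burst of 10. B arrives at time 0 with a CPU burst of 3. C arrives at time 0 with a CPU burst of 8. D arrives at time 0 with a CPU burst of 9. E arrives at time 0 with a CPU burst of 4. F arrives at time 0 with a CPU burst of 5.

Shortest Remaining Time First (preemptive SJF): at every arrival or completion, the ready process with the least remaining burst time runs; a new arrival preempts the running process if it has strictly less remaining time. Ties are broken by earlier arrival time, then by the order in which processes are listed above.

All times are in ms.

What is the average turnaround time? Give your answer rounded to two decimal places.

Gantt: | B 0-3 | E 3-7 | F 7-12 | C 12-20 | D 20-29 | A 29-39 |
Completion: A=39  B=3  C=20  D=29  E=7  F=12
Turnaround (C−A): A=39  B=3  C=20  D=29  E=7  F=12
Turnaround times: A=39, B=3, C=20, D=29, E=7, F=12
Average turnaround = (39+3+20+29+7+12) / 6 = 110/6 = 18.33

18.33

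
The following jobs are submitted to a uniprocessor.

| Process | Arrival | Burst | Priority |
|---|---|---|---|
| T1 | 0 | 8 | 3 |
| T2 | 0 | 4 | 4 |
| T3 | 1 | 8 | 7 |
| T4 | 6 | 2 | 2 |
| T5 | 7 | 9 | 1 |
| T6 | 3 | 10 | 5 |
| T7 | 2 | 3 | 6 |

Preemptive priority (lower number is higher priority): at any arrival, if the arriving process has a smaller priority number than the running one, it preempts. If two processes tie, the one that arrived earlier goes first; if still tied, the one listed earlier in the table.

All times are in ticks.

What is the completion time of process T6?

33

Gantt: | T1 0-6 | T4 6-7 | T5 7-16 | T4 16-17 | T1 17-19 | T2 19-23 | T6 23-33 | T7 33-36 | T3 36-44 |
Completion: T1=19  T2=23  T3=44  T4=17  T5=16  T6=33  T7=36
Turnaround (C−A): T1=19  T2=23  T3=43  T4=11  T5=9  T6=30  T7=34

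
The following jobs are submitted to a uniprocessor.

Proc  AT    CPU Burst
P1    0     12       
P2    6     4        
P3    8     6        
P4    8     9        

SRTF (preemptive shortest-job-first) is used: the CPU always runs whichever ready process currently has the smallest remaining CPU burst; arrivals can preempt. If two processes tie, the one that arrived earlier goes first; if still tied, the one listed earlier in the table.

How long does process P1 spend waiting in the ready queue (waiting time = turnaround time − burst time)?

Gantt: | P1 0-6 | P2 6-10 | P1 10-16 | P3 16-22 | P4 22-31 |
Completion: P1=16  P2=10  P3=22  P4=31
Waiting(P1) = turnaround − burst = 16 − 12 = 4

4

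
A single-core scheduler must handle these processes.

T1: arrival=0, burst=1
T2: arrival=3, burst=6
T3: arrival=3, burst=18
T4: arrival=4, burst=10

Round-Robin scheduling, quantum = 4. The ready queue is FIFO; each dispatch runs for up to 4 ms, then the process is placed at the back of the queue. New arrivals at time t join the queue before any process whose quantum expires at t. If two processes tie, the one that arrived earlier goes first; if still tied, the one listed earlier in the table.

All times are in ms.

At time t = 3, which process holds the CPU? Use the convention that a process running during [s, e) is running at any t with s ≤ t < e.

T2

Gantt: | T1 0-1 | idle 1-3 | T2 3-7 | T3 7-11 | T4 11-15 | T2 15-17 | T3 17-21 | T4 21-25 | T3 25-29 | T4 29-31 | T3 31-37 |
Completion: T1=1  T2=17  T3=37  T4=31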